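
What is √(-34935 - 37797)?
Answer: 2*I*√18183 ≈ 269.69*I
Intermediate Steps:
√(-34935 - 37797) = √(-72732) = 2*I*√18183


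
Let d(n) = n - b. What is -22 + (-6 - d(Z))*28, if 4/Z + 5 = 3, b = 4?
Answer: -22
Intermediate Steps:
Z = -2 (Z = 4/(-5 + 3) = 4/(-2) = 4*(-1/2) = -2)
d(n) = -4 + n (d(n) = n - 1*4 = n - 4 = -4 + n)
-22 + (-6 - d(Z))*28 = -22 + (-6 - (-4 - 2))*28 = -22 + (-6 - 1*(-6))*28 = -22 + (-6 + 6)*28 = -22 + 0*28 = -22 + 0 = -22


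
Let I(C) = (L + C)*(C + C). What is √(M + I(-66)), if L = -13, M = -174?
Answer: √10254 ≈ 101.26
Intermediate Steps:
I(C) = 2*C*(-13 + C) (I(C) = (-13 + C)*(C + C) = (-13 + C)*(2*C) = 2*C*(-13 + C))
√(M + I(-66)) = √(-174 + 2*(-66)*(-13 - 66)) = √(-174 + 2*(-66)*(-79)) = √(-174 + 10428) = √10254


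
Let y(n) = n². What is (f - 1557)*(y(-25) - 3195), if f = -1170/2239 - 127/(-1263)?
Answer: 11318708434420/2827857 ≈ 4.0026e+6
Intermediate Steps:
f = -1193357/2827857 (f = -1170*1/2239 - 127*(-1/1263) = -1170/2239 + 127/1263 = -1193357/2827857 ≈ -0.42200)
(f - 1557)*(y(-25) - 3195) = (-1193357/2827857 - 1557)*((-25)² - 3195) = -4404166706*(625 - 3195)/2827857 = -4404166706/2827857*(-2570) = 11318708434420/2827857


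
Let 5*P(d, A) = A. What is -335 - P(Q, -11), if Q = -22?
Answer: -1664/5 ≈ -332.80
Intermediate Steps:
P(d, A) = A/5
-335 - P(Q, -11) = -335 - (-11)/5 = -335 - 1*(-11/5) = -335 + 11/5 = -1664/5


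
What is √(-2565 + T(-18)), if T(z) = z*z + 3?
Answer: I*√2238 ≈ 47.307*I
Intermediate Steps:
T(z) = 3 + z² (T(z) = z² + 3 = 3 + z²)
√(-2565 + T(-18)) = √(-2565 + (3 + (-18)²)) = √(-2565 + (3 + 324)) = √(-2565 + 327) = √(-2238) = I*√2238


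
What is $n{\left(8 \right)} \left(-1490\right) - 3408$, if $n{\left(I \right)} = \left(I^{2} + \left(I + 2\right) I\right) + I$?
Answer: $-229888$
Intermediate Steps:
$n{\left(I \right)} = I + I^{2} + I \left(2 + I\right)$ ($n{\left(I \right)} = \left(I^{2} + \left(2 + I\right) I\right) + I = \left(I^{2} + I \left(2 + I\right)\right) + I = I + I^{2} + I \left(2 + I\right)$)
$n{\left(8 \right)} \left(-1490\right) - 3408 = 8 \left(3 + 2 \cdot 8\right) \left(-1490\right) - 3408 = 8 \left(3 + 16\right) \left(-1490\right) - 3408 = 8 \cdot 19 \left(-1490\right) - 3408 = 152 \left(-1490\right) - 3408 = -226480 - 3408 = -229888$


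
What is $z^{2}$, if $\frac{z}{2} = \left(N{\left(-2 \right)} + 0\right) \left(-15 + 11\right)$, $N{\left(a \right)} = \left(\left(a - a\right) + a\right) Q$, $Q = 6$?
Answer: $9216$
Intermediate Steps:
$N{\left(a \right)} = 6 a$ ($N{\left(a \right)} = \left(\left(a - a\right) + a\right) 6 = \left(0 + a\right) 6 = a 6 = 6 a$)
$z = 96$ ($z = 2 \left(6 \left(-2\right) + 0\right) \left(-15 + 11\right) = 2 \left(-12 + 0\right) \left(-4\right) = 2 \left(\left(-12\right) \left(-4\right)\right) = 2 \cdot 48 = 96$)
$z^{2} = 96^{2} = 9216$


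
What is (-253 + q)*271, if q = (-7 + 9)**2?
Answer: -67479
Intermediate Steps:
q = 4 (q = 2**2 = 4)
(-253 + q)*271 = (-253 + 4)*271 = -249*271 = -67479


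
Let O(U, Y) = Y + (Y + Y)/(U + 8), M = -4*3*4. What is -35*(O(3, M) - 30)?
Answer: 33390/11 ≈ 3035.5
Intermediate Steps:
M = -48 (M = -12*4 = -48)
O(U, Y) = Y + 2*Y/(8 + U) (O(U, Y) = Y + (2*Y)/(8 + U) = Y + 2*Y/(8 + U))
-35*(O(3, M) - 30) = -35*(-48*(10 + 3)/(8 + 3) - 30) = -35*(-48*13/11 - 30) = -35*(-48*1/11*13 - 30) = -35*(-624/11 - 30) = -35*(-954/11) = 33390/11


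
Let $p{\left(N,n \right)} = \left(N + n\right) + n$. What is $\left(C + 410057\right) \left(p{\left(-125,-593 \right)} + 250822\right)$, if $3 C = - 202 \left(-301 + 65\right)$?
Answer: $\frac{318835884773}{3} \approx 1.0628 \cdot 10^{11}$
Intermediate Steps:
$p{\left(N,n \right)} = N + 2 n$
$C = \frac{47672}{3}$ ($C = \frac{\left(-202\right) \left(-301 + 65\right)}{3} = \frac{\left(-202\right) \left(-236\right)}{3} = \frac{1}{3} \cdot 47672 = \frac{47672}{3} \approx 15891.0$)
$\left(C + 410057\right) \left(p{\left(-125,-593 \right)} + 250822\right) = \left(\frac{47672}{3} + 410057\right) \left(\left(-125 + 2 \left(-593\right)\right) + 250822\right) = \frac{1277843 \left(\left(-125 - 1186\right) + 250822\right)}{3} = \frac{1277843 \left(-1311 + 250822\right)}{3} = \frac{1277843}{3} \cdot 249511 = \frac{318835884773}{3}$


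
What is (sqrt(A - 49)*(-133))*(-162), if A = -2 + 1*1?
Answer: 107730*I*sqrt(2) ≈ 1.5235e+5*I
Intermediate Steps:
A = -1 (A = -2 + 1 = -1)
(sqrt(A - 49)*(-133))*(-162) = (sqrt(-1 - 49)*(-133))*(-162) = (sqrt(-50)*(-133))*(-162) = ((5*I*sqrt(2))*(-133))*(-162) = -665*I*sqrt(2)*(-162) = 107730*I*sqrt(2)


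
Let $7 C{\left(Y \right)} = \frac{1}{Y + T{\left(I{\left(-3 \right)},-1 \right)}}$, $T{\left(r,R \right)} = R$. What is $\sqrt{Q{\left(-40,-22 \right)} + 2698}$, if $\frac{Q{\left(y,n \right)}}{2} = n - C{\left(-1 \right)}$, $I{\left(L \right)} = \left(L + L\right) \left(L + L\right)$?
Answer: $\frac{\sqrt{130053}}{7} \approx 51.518$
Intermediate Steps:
$I{\left(L \right)} = 4 L^{2}$ ($I{\left(L \right)} = 2 L 2 L = 4 L^{2}$)
$C{\left(Y \right)} = \frac{1}{7 \left(-1 + Y\right)}$ ($C{\left(Y \right)} = \frac{1}{7 \left(Y - 1\right)} = \frac{1}{7 \left(-1 + Y\right)}$)
$Q{\left(y,n \right)} = \frac{1}{7} + 2 n$ ($Q{\left(y,n \right)} = 2 \left(n - \frac{1}{7 \left(-1 - 1\right)}\right) = 2 \left(n - \frac{1}{7 \left(-2\right)}\right) = 2 \left(n - \frac{1}{7} \left(- \frac{1}{2}\right)\right) = 2 \left(n - - \frac{1}{14}\right) = 2 \left(n + \frac{1}{14}\right) = 2 \left(\frac{1}{14} + n\right) = \frac{1}{7} + 2 n$)
$\sqrt{Q{\left(-40,-22 \right)} + 2698} = \sqrt{\left(\frac{1}{7} + 2 \left(-22\right)\right) + 2698} = \sqrt{\left(\frac{1}{7} - 44\right) + 2698} = \sqrt{- \frac{307}{7} + 2698} = \sqrt{\frac{18579}{7}} = \frac{\sqrt{130053}}{7}$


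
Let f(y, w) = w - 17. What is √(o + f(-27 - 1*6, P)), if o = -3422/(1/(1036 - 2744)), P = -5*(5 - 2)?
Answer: 6*√162354 ≈ 2417.6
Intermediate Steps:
P = -15 (P = -5*3 = -15)
f(y, w) = -17 + w
o = 5844776 (o = -3422/(1/(-1708)) = -3422/(-1/1708) = -3422*(-1708) = 5844776)
√(o + f(-27 - 1*6, P)) = √(5844776 + (-17 - 15)) = √(5844776 - 32) = √5844744 = 6*√162354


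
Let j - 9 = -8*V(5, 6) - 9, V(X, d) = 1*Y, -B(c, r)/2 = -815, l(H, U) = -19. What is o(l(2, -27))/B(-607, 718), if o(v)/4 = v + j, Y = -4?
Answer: 26/815 ≈ 0.031902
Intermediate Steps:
B(c, r) = 1630 (B(c, r) = -2*(-815) = 1630)
V(X, d) = -4 (V(X, d) = 1*(-4) = -4)
j = 32 (j = 9 + (-8*(-4) - 9) = 9 + (32 - 9) = 9 + 23 = 32)
o(v) = 128 + 4*v (o(v) = 4*(v + 32) = 4*(32 + v) = 128 + 4*v)
o(l(2, -27))/B(-607, 718) = (128 + 4*(-19))/1630 = (128 - 76)*(1/1630) = 52*(1/1630) = 26/815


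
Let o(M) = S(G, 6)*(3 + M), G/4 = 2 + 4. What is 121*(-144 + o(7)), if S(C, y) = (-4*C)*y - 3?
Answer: -718014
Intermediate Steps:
G = 24 (G = 4*(2 + 4) = 4*6 = 24)
S(C, y) = -3 - 4*C*y (S(C, y) = -4*C*y - 3 = -3 - 4*C*y)
o(M) = -1737 - 579*M (o(M) = (-3 - 4*24*6)*(3 + M) = (-3 - 576)*(3 + M) = -579*(3 + M) = -1737 - 579*M)
121*(-144 + o(7)) = 121*(-144 + (-1737 - 579*7)) = 121*(-144 + (-1737 - 4053)) = 121*(-144 - 5790) = 121*(-5934) = -718014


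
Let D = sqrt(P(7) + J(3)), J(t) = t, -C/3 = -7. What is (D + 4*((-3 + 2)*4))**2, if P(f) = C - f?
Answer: (-16 + sqrt(17))**2 ≈ 141.06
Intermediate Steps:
C = 21 (C = -3*(-7) = 21)
P(f) = 21 - f
D = sqrt(17) (D = sqrt((21 - 1*7) + 3) = sqrt((21 - 7) + 3) = sqrt(14 + 3) = sqrt(17) ≈ 4.1231)
(D + 4*((-3 + 2)*4))**2 = (sqrt(17) + 4*((-3 + 2)*4))**2 = (sqrt(17) + 4*(-1*4))**2 = (sqrt(17) + 4*(-4))**2 = (sqrt(17) - 16)**2 = (-16 + sqrt(17))**2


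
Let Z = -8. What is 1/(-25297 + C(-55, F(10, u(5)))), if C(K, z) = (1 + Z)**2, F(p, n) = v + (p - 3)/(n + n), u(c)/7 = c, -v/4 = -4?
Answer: -1/25248 ≈ -3.9607e-5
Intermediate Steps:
v = 16 (v = -4*(-4) = 16)
u(c) = 7*c
F(p, n) = 16 + (-3 + p)/(2*n) (F(p, n) = 16 + (p - 3)/(n + n) = 16 + (-3 + p)/((2*n)) = 16 + (-3 + p)*(1/(2*n)) = 16 + (-3 + p)/(2*n))
C(K, z) = 49 (C(K, z) = (1 - 8)**2 = (-7)**2 = 49)
1/(-25297 + C(-55, F(10, u(5)))) = 1/(-25297 + 49) = 1/(-25248) = -1/25248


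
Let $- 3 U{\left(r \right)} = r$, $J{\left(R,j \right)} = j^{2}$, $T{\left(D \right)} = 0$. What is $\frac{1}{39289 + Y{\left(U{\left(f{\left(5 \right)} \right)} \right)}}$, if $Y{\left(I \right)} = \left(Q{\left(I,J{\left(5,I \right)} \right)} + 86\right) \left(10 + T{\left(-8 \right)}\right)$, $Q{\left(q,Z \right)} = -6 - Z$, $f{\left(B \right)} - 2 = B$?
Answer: $\frac{9}{360311} \approx 2.4978 \cdot 10^{-5}$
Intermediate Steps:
$f{\left(B \right)} = 2 + B$
$U{\left(r \right)} = - \frac{r}{3}$
$Y{\left(I \right)} = 800 - 10 I^{2}$ ($Y{\left(I \right)} = \left(\left(-6 - I^{2}\right) + 86\right) \left(10 + 0\right) = \left(80 - I^{2}\right) 10 = 800 - 10 I^{2}$)
$\frac{1}{39289 + Y{\left(U{\left(f{\left(5 \right)} \right)} \right)}} = \frac{1}{39289 + \left(800 - 10 \left(- \frac{2 + 5}{3}\right)^{2}\right)} = \frac{1}{39289 + \left(800 - 10 \left(\left(- \frac{1}{3}\right) 7\right)^{2}\right)} = \frac{1}{39289 + \left(800 - 10 \left(- \frac{7}{3}\right)^{2}\right)} = \frac{1}{39289 + \left(800 - \frac{490}{9}\right)} = \frac{1}{39289 + \frac{6710}{9}} = \frac{1}{\frac{360311}{9}} = \frac{9}{360311}$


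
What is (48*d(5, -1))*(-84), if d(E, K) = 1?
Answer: -4032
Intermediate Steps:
(48*d(5, -1))*(-84) = (48*1)*(-84) = 48*(-84) = -4032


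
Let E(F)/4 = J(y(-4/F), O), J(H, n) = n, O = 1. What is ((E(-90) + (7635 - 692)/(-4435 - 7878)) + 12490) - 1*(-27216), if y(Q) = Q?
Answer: 488942287/12313 ≈ 39709.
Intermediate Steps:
E(F) = 4 (E(F) = 4*1 = 4)
((E(-90) + (7635 - 692)/(-4435 - 7878)) + 12490) - 1*(-27216) = ((4 + (7635 - 692)/(-4435 - 7878)) + 12490) - 1*(-27216) = ((4 + 6943/(-12313)) + 12490) + 27216 = ((4 + 6943*(-1/12313)) + 12490) + 27216 = ((4 - 6943/12313) + 12490) + 27216 = (42309/12313 + 12490) + 27216 = 153831679/12313 + 27216 = 488942287/12313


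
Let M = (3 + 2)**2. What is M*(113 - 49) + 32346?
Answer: 33946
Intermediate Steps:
M = 25 (M = 5**2 = 25)
M*(113 - 49) + 32346 = 25*(113 - 49) + 32346 = 25*64 + 32346 = 1600 + 32346 = 33946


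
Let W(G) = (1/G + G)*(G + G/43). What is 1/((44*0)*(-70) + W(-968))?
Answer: 43/41229100 ≈ 1.0430e-6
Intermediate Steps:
W(G) = 44*G*(G + 1/G)/43 (W(G) = (G + 1/G)*(G + G*(1/43)) = (G + 1/G)*(G + G/43) = (G + 1/G)*(44*G/43) = 44*G*(G + 1/G)/43)
1/((44*0)*(-70) + W(-968)) = 1/((44*0)*(-70) + (44/43 + (44/43)*(-968)²)) = 1/(0*(-70) + (44/43 + (44/43)*937024)) = 1/(0 + (44/43 + 41229056/43)) = 1/(0 + 41229100/43) = 1/(41229100/43) = 43/41229100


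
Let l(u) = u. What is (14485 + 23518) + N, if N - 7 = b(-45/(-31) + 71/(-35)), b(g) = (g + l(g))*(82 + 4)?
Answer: 41133178/1085 ≈ 37911.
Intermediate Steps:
b(g) = 172*g (b(g) = (g + g)*(82 + 4) = (2*g)*86 = 172*g)
N = -100077/1085 (N = 7 + 172*(-45/(-31) + 71/(-35)) = 7 + 172*(-45*(-1/31) + 71*(-1/35)) = 7 + 172*(45/31 - 71/35) = 7 + 172*(-626/1085) = 7 - 107672/1085 = -100077/1085 ≈ -92.237)
(14485 + 23518) + N = (14485 + 23518) - 100077/1085 = 38003 - 100077/1085 = 41133178/1085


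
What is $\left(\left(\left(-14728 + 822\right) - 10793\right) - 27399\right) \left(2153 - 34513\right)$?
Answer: $1685891280$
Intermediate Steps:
$\left(\left(\left(-14728 + 822\right) - 10793\right) - 27399\right) \left(2153 - 34513\right) = \left(\left(-13906 - 10793\right) - 27399\right) \left(-32360\right) = \left(-24699 - 27399\right) \left(-32360\right) = \left(-52098\right) \left(-32360\right) = 1685891280$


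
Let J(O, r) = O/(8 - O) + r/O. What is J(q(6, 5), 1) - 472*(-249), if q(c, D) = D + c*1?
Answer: 3878306/33 ≈ 1.1752e+5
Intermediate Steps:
q(c, D) = D + c
J(q(6, 5), 1) - 472*(-249) = (-(5 + 6)² - 8*1 + (5 + 6)*1)/((5 + 6)*(-8 + (5 + 6))) - 472*(-249) = (-1*11² - 8 + 11*1)/(11*(-8 + 11)) + 117528 = (1/11)*(-1*121 - 8 + 11)/3 + 117528 = (1/11)*(⅓)*(-121 - 8 + 11) + 117528 = (1/11)*(⅓)*(-118) + 117528 = -118/33 + 117528 = 3878306/33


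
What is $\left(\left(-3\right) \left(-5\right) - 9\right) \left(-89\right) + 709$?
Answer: $175$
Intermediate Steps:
$\left(\left(-3\right) \left(-5\right) - 9\right) \left(-89\right) + 709 = \left(15 - 9\right) \left(-89\right) + 709 = 6 \left(-89\right) + 709 = -534 + 709 = 175$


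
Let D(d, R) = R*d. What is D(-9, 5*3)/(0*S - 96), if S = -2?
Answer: 45/32 ≈ 1.4063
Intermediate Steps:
D(-9, 5*3)/(0*S - 96) = ((5*3)*(-9))/(0*(-2) - 96) = (15*(-9))/(0 - 96) = -135/(-96) = -1/96*(-135) = 45/32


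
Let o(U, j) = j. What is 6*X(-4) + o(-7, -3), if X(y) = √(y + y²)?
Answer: -3 + 12*√3 ≈ 17.785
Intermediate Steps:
6*X(-4) + o(-7, -3) = 6*√(-4*(1 - 4)) - 3 = 6*√(-4*(-3)) - 3 = 6*√12 - 3 = 6*(2*√3) - 3 = 12*√3 - 3 = -3 + 12*√3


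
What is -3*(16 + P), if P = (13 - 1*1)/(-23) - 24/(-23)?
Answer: -1140/23 ≈ -49.565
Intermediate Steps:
P = 12/23 (P = (13 - 1)*(-1/23) - 24*(-1/23) = 12*(-1/23) + 24/23 = -12/23 + 24/23 = 12/23 ≈ 0.52174)
-3*(16 + P) = -3*(16 + 12/23) = -3*380/23 = -1140/23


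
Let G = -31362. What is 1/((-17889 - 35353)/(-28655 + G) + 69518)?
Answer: 60017/4172315048 ≈ 1.4385e-5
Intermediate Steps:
1/((-17889 - 35353)/(-28655 + G) + 69518) = 1/((-17889 - 35353)/(-28655 - 31362) + 69518) = 1/(-53242/(-60017) + 69518) = 1/(-53242*(-1/60017) + 69518) = 1/(53242/60017 + 69518) = 1/(4172315048/60017) = 60017/4172315048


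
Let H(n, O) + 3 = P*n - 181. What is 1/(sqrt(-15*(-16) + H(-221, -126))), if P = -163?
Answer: sqrt(36079)/36079 ≈ 0.0052647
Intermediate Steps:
H(n, O) = -184 - 163*n (H(n, O) = -3 + (-163*n - 181) = -3 + (-181 - 163*n) = -184 - 163*n)
1/(sqrt(-15*(-16) + H(-221, -126))) = 1/(sqrt(-15*(-16) + (-184 - 163*(-221)))) = 1/(sqrt(240 + (-184 + 36023))) = 1/(sqrt(240 + 35839)) = 1/(sqrt(36079)) = sqrt(36079)/36079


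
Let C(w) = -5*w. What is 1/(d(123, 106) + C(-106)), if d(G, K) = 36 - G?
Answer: 1/443 ≈ 0.0022573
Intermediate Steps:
1/(d(123, 106) + C(-106)) = 1/((36 - 1*123) - 5*(-106)) = 1/((36 - 123) + 530) = 1/(-87 + 530) = 1/443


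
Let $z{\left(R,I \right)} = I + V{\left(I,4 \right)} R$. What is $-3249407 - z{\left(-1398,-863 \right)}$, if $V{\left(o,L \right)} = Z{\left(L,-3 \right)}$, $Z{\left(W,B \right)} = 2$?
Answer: $-3245748$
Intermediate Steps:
$V{\left(o,L \right)} = 2$
$z{\left(R,I \right)} = I + 2 R$
$-3249407 - z{\left(-1398,-863 \right)} = -3249407 - \left(-863 + 2 \left(-1398\right)\right) = -3249407 - \left(-863 - 2796\right) = -3249407 - -3659 = -3249407 + 3659 = -3245748$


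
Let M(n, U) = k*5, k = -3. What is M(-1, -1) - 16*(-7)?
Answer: 97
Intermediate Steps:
M(n, U) = -15 (M(n, U) = -3*5 = -15)
M(-1, -1) - 16*(-7) = -15 - 16*(-7) = -15 + 112 = 97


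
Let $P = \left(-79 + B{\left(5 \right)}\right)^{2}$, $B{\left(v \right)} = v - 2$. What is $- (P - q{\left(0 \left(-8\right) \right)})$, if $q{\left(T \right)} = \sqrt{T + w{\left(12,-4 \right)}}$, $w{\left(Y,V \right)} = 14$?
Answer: $-5776 + \sqrt{14} \approx -5772.3$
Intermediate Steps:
$B{\left(v \right)} = -2 + v$
$q{\left(T \right)} = \sqrt{14 + T}$ ($q{\left(T \right)} = \sqrt{T + 14} = \sqrt{14 + T}$)
$P = 5776$ ($P = \left(-79 + \left(-2 + 5\right)\right)^{2} = \left(-79 + 3\right)^{2} = \left(-76\right)^{2} = 5776$)
$- (P - q{\left(0 \left(-8\right) \right)}) = - (5776 - \sqrt{14 + 0 \left(-8\right)}) = - (5776 - \sqrt{14 + 0}) = - (5776 - \sqrt{14}) = -5776 + \sqrt{14}$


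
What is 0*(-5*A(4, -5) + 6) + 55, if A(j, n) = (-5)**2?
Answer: 55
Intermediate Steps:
A(j, n) = 25
0*(-5*A(4, -5) + 6) + 55 = 0*(-5*25 + 6) + 55 = 0*(-125 + 6) + 55 = 0*(-119) + 55 = 0 + 55 = 55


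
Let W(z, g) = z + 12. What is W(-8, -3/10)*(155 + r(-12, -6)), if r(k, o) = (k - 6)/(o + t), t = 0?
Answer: 632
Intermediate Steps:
r(k, o) = (-6 + k)/o (r(k, o) = (k - 6)/(o + 0) = (-6 + k)/o)
W(z, g) = 12 + z
W(-8, -3/10)*(155 + r(-12, -6)) = (12 - 8)*(155 + (-6 - 12)/(-6)) = 4*(155 - ⅙*(-18)) = 4*(155 + 3) = 4*158 = 632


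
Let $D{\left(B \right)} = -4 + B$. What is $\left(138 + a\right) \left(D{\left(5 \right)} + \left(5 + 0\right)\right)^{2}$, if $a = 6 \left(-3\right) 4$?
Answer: $2376$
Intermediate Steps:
$a = -72$ ($a = \left(-18\right) 4 = -72$)
$\left(138 + a\right) \left(D{\left(5 \right)} + \left(5 + 0\right)\right)^{2} = \left(138 - 72\right) \left(\left(-4 + 5\right) + \left(5 + 0\right)\right)^{2} = 66 \left(1 + 5\right)^{2} = 66 \cdot 6^{2} = 66 \cdot 36 = 2376$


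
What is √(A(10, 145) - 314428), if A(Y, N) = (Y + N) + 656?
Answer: I*√313617 ≈ 560.02*I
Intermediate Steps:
A(Y, N) = 656 + N + Y (A(Y, N) = (N + Y) + 656 = 656 + N + Y)
√(A(10, 145) - 314428) = √((656 + 145 + 10) - 314428) = √(811 - 314428) = √(-313617) = I*√313617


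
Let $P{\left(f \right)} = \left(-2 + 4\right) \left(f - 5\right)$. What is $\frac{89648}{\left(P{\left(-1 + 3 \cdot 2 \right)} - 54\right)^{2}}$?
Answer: $\frac{22412}{729} \approx 30.743$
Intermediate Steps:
$P{\left(f \right)} = -10 + 2 f$ ($P{\left(f \right)} = 2 \left(-5 + f\right) = -10 + 2 f$)
$\frac{89648}{\left(P{\left(-1 + 3 \cdot 2 \right)} - 54\right)^{2}} = \frac{89648}{\left(\left(-10 + 2 \left(-1 + 3 \cdot 2\right)\right) - 54\right)^{2}} = \frac{89648}{\left(\left(-10 + 2 \left(-1 + 6\right)\right) - 54\right)^{2}} = \frac{89648}{\left(\left(-10 + 2 \cdot 5\right) - 54\right)^{2}} = \frac{89648}{\left(\left(-10 + 10\right) - 54\right)^{2}} = \frac{89648}{\left(0 - 54\right)^{2}} = \frac{89648}{\left(-54\right)^{2}} = \frac{89648}{2916} = 89648 \cdot \frac{1}{2916} = \frac{22412}{729}$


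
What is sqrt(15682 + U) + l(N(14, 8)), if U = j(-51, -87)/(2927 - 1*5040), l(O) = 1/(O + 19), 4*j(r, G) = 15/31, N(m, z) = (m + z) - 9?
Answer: 1/32 + sqrt(269143453686007)/131006 ≈ 125.26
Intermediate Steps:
N(m, z) = -9 + m + z
j(r, G) = 15/124 (j(r, G) = (15/31)/4 = (15*(1/31))/4 = (1/4)*(15/31) = 15/124)
l(O) = 1/(19 + O)
U = -15/262012 (U = 15/(124*(2927 - 1*5040)) = 15/(124*(2927 - 5040)) = (15/124)/(-2113) = (15/124)*(-1/2113) = -15/262012 ≈ -5.7249e-5)
sqrt(15682 + U) + l(N(14, 8)) = sqrt(15682 - 15/262012) + 1/(19 + (-9 + 14 + 8)) = sqrt(4108872169/262012) + 1/(19 + 13) = sqrt(269143453686007)/131006 + 1/32 = 1/32 + sqrt(269143453686007)/131006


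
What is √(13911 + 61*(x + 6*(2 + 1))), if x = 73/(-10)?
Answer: √1456370/10 ≈ 120.68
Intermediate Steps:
x = -73/10 (x = 73*(-⅒) = -73/10 ≈ -7.3000)
√(13911 + 61*(x + 6*(2 + 1))) = √(13911 + 61*(-73/10 + 6*(2 + 1))) = √(13911 + 61*(-73/10 + 6*3)) = √(13911 + 61*(-73/10 + 18)) = √(13911 + 61*(107/10)) = √(13911 + 6527/10) = √(145637/10) = √1456370/10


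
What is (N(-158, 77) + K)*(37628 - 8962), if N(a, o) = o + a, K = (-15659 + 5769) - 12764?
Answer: -651721510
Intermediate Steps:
K = -22654 (K = -9890 - 12764 = -22654)
N(a, o) = a + o
(N(-158, 77) + K)*(37628 - 8962) = ((-158 + 77) - 22654)*(37628 - 8962) = (-81 - 22654)*28666 = -22735*28666 = -651721510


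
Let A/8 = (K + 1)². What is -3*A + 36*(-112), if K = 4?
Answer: -4632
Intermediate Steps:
A = 200 (A = 8*(4 + 1)² = 8*5² = 8*25 = 200)
-3*A + 36*(-112) = -3*200 + 36*(-112) = -600 - 4032 = -4632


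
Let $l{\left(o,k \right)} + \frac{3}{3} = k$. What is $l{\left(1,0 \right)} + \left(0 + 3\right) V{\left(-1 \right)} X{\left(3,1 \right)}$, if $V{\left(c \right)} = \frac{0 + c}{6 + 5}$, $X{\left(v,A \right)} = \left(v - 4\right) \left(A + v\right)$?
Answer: $\frac{1}{11} \approx 0.090909$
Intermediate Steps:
$X{\left(v,A \right)} = \left(-4 + v\right) \left(A + v\right)$
$V{\left(c \right)} = \frac{c}{11}$
$l{\left(o,k \right)} = -1 + k$
$l{\left(1,0 \right)} + \left(0 + 3\right) V{\left(-1 \right)} X{\left(3,1 \right)} = \left(-1 + 0\right) + \left(0 + 3\right) \frac{1}{11} \left(-1\right) \left(3^{2} - 4 - 12 + 1 \cdot 3\right) = -1 + 3 \left(- \frac{1}{11}\right) \left(9 - 4 - 12 + 3\right) = -1 - - \frac{12}{11} = -1 + \frac{12}{11} = \frac{1}{11}$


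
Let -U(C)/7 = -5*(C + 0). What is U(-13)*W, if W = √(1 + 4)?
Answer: -455*√5 ≈ -1017.4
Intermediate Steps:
U(C) = 35*C (U(C) = -(-35)*(C + 0) = -(-35)*C = 35*C)
W = √5 ≈ 2.2361
U(-13)*W = (35*(-13))*√5 = -455*√5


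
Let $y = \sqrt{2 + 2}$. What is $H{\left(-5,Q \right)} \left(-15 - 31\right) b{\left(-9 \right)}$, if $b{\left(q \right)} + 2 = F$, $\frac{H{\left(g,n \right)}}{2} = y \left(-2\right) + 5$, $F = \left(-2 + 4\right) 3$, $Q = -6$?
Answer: $-368$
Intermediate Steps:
$y = 2$ ($y = \sqrt{4} = 2$)
$F = 6$ ($F = 2 \cdot 3 = 6$)
$H{\left(g,n \right)} = 2$ ($H{\left(g,n \right)} = 2 \left(2 \left(-2\right) + 5\right) = 2 \left(-4 + 5\right) = 2 \cdot 1 = 2$)
$b{\left(q \right)} = 4$ ($b{\left(q \right)} = -2 + 6 = 4$)
$H{\left(-5,Q \right)} \left(-15 - 31\right) b{\left(-9 \right)} = 2 \left(-15 - 31\right) 4 = 2 \left(-46\right) 4 = \left(-92\right) 4 = -368$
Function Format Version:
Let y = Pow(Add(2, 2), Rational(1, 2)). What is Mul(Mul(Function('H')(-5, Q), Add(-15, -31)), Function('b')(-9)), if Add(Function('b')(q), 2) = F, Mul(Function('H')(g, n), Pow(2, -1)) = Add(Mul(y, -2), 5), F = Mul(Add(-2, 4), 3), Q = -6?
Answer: -368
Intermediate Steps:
y = 2 (y = Pow(4, Rational(1, 2)) = 2)
F = 6 (F = Mul(2, 3) = 6)
Function('H')(g, n) = 2 (Function('H')(g, n) = Mul(2, Add(Mul(2, -2), 5)) = Mul(2, Add(-4, 5)) = Mul(2, 1) = 2)
Function('b')(q) = 4 (Function('b')(q) = Add(-2, 6) = 4)
Mul(Mul(Function('H')(-5, Q), Add(-15, -31)), Function('b')(-9)) = Mul(Mul(2, Add(-15, -31)), 4) = Mul(Mul(2, -46), 4) = Mul(-92, 4) = -368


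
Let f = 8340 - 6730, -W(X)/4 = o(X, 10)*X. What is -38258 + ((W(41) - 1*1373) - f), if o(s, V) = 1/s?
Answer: -41245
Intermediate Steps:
W(X) = -4 (W(X) = -4*X/X = -4*1 = -4)
f = 1610
-38258 + ((W(41) - 1*1373) - f) = -38258 + ((-4 - 1*1373) - 1*1610) = -38258 + ((-4 - 1373) - 1610) = -38258 + (-1377 - 1610) = -38258 - 2987 = -41245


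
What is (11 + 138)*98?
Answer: 14602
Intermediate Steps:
(11 + 138)*98 = 149*98 = 14602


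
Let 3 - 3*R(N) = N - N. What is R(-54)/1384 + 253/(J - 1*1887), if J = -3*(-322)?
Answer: -349231/1274664 ≈ -0.27398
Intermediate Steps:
J = 966
R(N) = 1 (R(N) = 1 - (N - N)/3 = 1 - ⅓*0 = 1 + 0 = 1)
R(-54)/1384 + 253/(J - 1*1887) = 1/1384 + 253/(966 - 1*1887) = 1*(1/1384) + 253/(966 - 1887) = 1/1384 + 253/(-921) = 1/1384 + 253*(-1/921) = 1/1384 - 253/921 = -349231/1274664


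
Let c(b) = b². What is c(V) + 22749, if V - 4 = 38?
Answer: 24513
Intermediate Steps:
V = 42 (V = 4 + 38 = 42)
c(V) + 22749 = 42² + 22749 = 1764 + 22749 = 24513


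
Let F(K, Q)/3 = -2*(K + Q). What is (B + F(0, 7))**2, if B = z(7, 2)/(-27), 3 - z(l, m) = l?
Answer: 1276900/729 ≈ 1751.6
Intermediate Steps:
F(K, Q) = -6*K - 6*Q (F(K, Q) = 3*(-2*(K + Q)) = 3*(-2*K - 2*Q) = -6*K - 6*Q)
z(l, m) = 3 - l
B = 4/27 (B = (3 - 1*7)/(-27) = (3 - 7)*(-1/27) = -4*(-1/27) = 4/27 ≈ 0.14815)
(B + F(0, 7))**2 = (4/27 + (-6*0 - 6*7))**2 = (4/27 + (0 - 42))**2 = (4/27 - 42)**2 = (-1130/27)**2 = 1276900/729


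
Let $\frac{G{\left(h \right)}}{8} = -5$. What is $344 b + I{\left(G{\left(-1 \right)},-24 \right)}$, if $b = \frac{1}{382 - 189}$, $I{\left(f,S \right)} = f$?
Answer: $- \frac{7376}{193} \approx -38.218$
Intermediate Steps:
$G{\left(h \right)} = -40$ ($G{\left(h \right)} = 8 \left(-5\right) = -40$)
$b = \frac{1}{193} \approx 0.0051813$
$344 b + I{\left(G{\left(-1 \right)},-24 \right)} = 344 \cdot \frac{1}{193} - 40 = \frac{344}{193} - 40 = - \frac{7376}{193}$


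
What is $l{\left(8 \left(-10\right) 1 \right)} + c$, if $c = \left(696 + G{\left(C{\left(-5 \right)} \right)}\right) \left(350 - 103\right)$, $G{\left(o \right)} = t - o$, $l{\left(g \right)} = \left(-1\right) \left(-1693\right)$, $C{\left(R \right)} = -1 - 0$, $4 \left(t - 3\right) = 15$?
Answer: $\frac{702077}{4} \approx 1.7552 \cdot 10^{5}$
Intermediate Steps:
$t = \frac{27}{4}$ ($t = 3 + \frac{1}{4} \cdot 15 = 3 + \frac{15}{4} = \frac{27}{4} \approx 6.75$)
$C{\left(R \right)} = -1$ ($C{\left(R \right)} = -1 + 0 = -1$)
$l{\left(g \right)} = 1693$
$G{\left(o \right)} = \frac{27}{4} - o$
$c = \frac{695305}{4}$ ($c = \left(696 + \left(\frac{27}{4} - -1\right)\right) \left(350 - 103\right) = \left(696 + \left(\frac{27}{4} + 1\right)\right) \left(350 - 103\right) = \left(696 + \frac{31}{4}\right) 247 = \frac{2815}{4} \cdot 247 = \frac{695305}{4} \approx 1.7383 \cdot 10^{5}$)
$l{\left(8 \left(-10\right) 1 \right)} + c = 1693 + \frac{695305}{4} = \frac{702077}{4}$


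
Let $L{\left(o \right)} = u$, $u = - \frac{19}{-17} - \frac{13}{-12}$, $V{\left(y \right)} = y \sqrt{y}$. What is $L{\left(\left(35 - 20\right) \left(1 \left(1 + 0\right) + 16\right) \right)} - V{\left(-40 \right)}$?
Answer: $\frac{449}{204} + 80 i \sqrt{10} \approx 2.201 + 252.98 i$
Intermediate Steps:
$V{\left(y \right)} = y^{\frac{3}{2}}$
$u = \frac{449}{204}$ ($u = \left(-19\right) \left(- \frac{1}{17}\right) - - \frac{13}{12} = \frac{19}{17} + \frac{13}{12} = \frac{449}{204} \approx 2.201$)
$L{\left(o \right)} = \frac{449}{204}$
$L{\left(\left(35 - 20\right) \left(1 \left(1 + 0\right) + 16\right) \right)} - V{\left(-40 \right)} = \frac{449}{204} - \left(-40\right)^{\frac{3}{2}} = \frac{449}{204} - - 80 i \sqrt{10} = \frac{449}{204} + 80 i \sqrt{10}$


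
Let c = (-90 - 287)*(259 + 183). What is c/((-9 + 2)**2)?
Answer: -166634/49 ≈ -3400.7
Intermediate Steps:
c = -166634 (c = -377*442 = -166634)
c/((-9 + 2)**2) = -166634/(-9 + 2)**2 = -166634/((-7)**2) = -166634/49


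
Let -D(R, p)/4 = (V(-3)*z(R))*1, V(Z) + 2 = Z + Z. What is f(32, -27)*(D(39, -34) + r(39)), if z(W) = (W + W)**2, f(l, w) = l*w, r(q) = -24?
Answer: -168189696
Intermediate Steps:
z(W) = 4*W**2 (z(W) = (2*W)**2 = 4*W**2)
V(Z) = -2 + 2*Z (V(Z) = -2 + (Z + Z) = -2 + 2*Z)
D(R, p) = 128*R**2 (D(R, p) = -4*(-2 + 2*(-3))*(4*R**2) = -4*(-2 - 6)*(4*R**2) = -4*(-32*R**2) = -(-128)*R**2 = 128*R**2)
f(32, -27)*(D(39, -34) + r(39)) = (32*(-27))*(128*39**2 - 24) = -864*(128*1521 - 24) = -864*(194688 - 24) = -864*194664 = -168189696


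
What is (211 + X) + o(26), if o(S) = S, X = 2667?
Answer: 2904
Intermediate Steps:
(211 + X) + o(26) = (211 + 2667) + 26 = 2878 + 26 = 2904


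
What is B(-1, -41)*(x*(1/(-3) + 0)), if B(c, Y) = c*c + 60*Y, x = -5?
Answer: -12295/3 ≈ -4098.3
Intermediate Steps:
B(c, Y) = c² + 60*Y
B(-1, -41)*(x*(1/(-3) + 0)) = ((-1)² + 60*(-41))*(-5*(1/(-3) + 0)) = (1 - 2460)*(-5*(-⅓ + 0)) = -(-12295)*(-1)/3 = -2459*5/3 = -12295/3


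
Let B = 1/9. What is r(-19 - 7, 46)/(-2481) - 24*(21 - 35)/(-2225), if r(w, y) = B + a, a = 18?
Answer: -7865219/49682025 ≈ -0.15831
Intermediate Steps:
B = ⅑ ≈ 0.11111
r(w, y) = 163/9 (r(w, y) = ⅑ + 18 = 163/9)
r(-19 - 7, 46)/(-2481) - 24*(21 - 35)/(-2225) = (163/9)/(-2481) - 24*(21 - 35)/(-2225) = (163/9)*(-1/2481) - 24*(-14)*(-1/2225) = -163/22329 + 336*(-1/2225) = -163/22329 - 336/2225 = -7865219/49682025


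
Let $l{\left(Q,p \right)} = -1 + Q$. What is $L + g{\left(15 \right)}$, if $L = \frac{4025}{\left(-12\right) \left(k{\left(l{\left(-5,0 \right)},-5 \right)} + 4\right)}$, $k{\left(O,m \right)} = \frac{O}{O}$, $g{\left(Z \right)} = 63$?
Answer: $- \frac{49}{12} \approx -4.0833$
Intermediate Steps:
$k{\left(O,m \right)} = 1$
$L = - \frac{805}{12}$ ($L = \frac{4025}{\left(-12\right) \left(1 + 4\right)} = \frac{4025}{\left(-12\right) 5} = \frac{4025}{-60} = 4025 \left(- \frac{1}{60}\right) = - \frac{805}{12} \approx -67.083$)
$L + g{\left(15 \right)} = - \frac{805}{12} + 63 = - \frac{49}{12}$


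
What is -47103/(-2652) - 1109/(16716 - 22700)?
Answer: 1396105/77792 ≈ 17.947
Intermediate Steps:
-47103/(-2652) - 1109/(16716 - 22700) = -47103*(-1/2652) - 1109/(-5984) = 15701/884 - 1109*(-1/5984) = 15701/884 + 1109/5984 = 1396105/77792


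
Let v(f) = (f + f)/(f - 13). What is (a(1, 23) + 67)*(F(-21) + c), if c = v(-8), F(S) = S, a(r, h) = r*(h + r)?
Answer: -5525/3 ≈ -1841.7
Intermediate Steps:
v(f) = 2*f/(-13 + f) (v(f) = (2*f)/(-13 + f) = 2*f/(-13 + f))
c = 16/21 (c = 2*(-8)/(-13 - 8) = 2*(-8)/(-21) = 2*(-8)*(-1/21) = 16/21 ≈ 0.76190)
(a(1, 23) + 67)*(F(-21) + c) = (1*(23 + 1) + 67)*(-21 + 16/21) = (1*24 + 67)*(-425/21) = (24 + 67)*(-425/21) = 91*(-425/21) = -5525/3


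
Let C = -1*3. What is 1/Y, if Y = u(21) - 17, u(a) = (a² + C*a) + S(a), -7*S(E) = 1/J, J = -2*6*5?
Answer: 420/151621 ≈ 0.0027701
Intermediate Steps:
J = -60 (J = -12*5 = -60)
C = -3
S(E) = 1/420 (S(E) = -⅐/(-60) = -⅐*(-1/60) = 1/420)
u(a) = 1/420 + a² - 3*a (u(a) = (a² - 3*a) + 1/420 = 1/420 + a² - 3*a)
Y = 151621/420 (Y = (1/420 + 21² - 3*21) - 17 = (1/420 + 441 - 63) - 17 = 158761/420 - 17 = 151621/420 ≈ 361.00)
1/Y = 1/(151621/420) = 420/151621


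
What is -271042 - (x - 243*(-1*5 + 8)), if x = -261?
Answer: -270052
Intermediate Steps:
-271042 - (x - 243*(-1*5 + 8)) = -271042 - (-261 - 243*(-1*5 + 8)) = -271042 - (-261 - 243*(-5 + 8)) = -271042 - (-261 - 243*3) = -271042 - (-261 - 729) = -271042 - 1*(-990) = -271042 + 990 = -270052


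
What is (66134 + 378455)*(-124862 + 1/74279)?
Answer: -4123396030496733/74279 ≈ -5.5512e+10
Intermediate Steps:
(66134 + 378455)*(-124862 + 1/74279) = 444589*(-124862 + 1/74279) = 444589*(-9274624497/74279) = -4123396030496733/74279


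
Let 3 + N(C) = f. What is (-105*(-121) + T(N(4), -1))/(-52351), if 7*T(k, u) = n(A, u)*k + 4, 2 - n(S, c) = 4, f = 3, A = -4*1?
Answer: -88939/366457 ≈ -0.24270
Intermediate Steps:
A = -4
N(C) = 0 (N(C) = -3 + 3 = 0)
n(S, c) = -2 (n(S, c) = 2 - 1*4 = 2 - 4 = -2)
T(k, u) = 4/7 - 2*k/7 (T(k, u) = (-2*k + 4)/7 = (4 - 2*k)/7 = 4/7 - 2*k/7)
(-105*(-121) + T(N(4), -1))/(-52351) = (-105*(-121) + (4/7 - 2/7*0))/(-52351) = (12705 + (4/7 + 0))*(-1/52351) = (12705 + 4/7)*(-1/52351) = (88939/7)*(-1/52351) = -88939/366457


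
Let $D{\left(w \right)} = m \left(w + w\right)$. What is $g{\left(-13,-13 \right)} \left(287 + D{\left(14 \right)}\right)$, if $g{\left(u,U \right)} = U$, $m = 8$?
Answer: $-6643$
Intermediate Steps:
$D{\left(w \right)} = 16 w$ ($D{\left(w \right)} = 8 \left(w + w\right) = 8 \cdot 2 w = 16 w$)
$g{\left(-13,-13 \right)} \left(287 + D{\left(14 \right)}\right) = - 13 \left(287 + 16 \cdot 14\right) = - 13 \left(287 + 224\right) = \left(-13\right) 511 = -6643$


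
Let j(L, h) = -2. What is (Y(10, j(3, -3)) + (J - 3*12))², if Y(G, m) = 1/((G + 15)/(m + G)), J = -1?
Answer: 840889/625 ≈ 1345.4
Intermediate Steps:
Y(G, m) = (G + m)/(15 + G) (Y(G, m) = 1/((15 + G)/(G + m)) = (G + m)/(15 + G))
(Y(10, j(3, -3)) + (J - 3*12))² = ((10 - 2)/(15 + 10) + (-1 - 3*12))² = (8/25 + (-1 - 36))² = ((1/25)*8 - 37)² = (8/25 - 37)² = (-917/25)² = 840889/625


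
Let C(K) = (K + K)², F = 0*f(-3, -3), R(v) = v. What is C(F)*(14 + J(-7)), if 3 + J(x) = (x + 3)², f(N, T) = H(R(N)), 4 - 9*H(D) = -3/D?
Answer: 0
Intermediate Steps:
H(D) = 4/9 + 1/(3*D) (H(D) = 4/9 - (-1)/(3*D) = 4/9 + 1/(3*D))
f(N, T) = (3 + 4*N)/(9*N)
F = 0 (F = 0*((⅑)*(3 + 4*(-3))/(-3)) = 0*((⅑)*(-⅓)*(3 - 12)) = 0*((⅑)*(-⅓)*(-9)) = 0*(⅓) = 0)
C(K) = 4*K² (C(K) = (2*K)² = 4*K²)
J(x) = -3 + (3 + x)² (J(x) = -3 + (x + 3)² = -3 + (3 + x)²)
C(F)*(14 + J(-7)) = (4*0²)*(14 + (-3 + (3 - 7)²)) = (4*0)*(14 + (-3 + (-4)²)) = 0*(14 + (-3 + 16)) = 0*(14 + 13) = 0*27 = 0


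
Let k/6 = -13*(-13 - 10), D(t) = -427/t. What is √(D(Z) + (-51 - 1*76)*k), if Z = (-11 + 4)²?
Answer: I*√11164489/7 ≈ 477.33*I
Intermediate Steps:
Z = 49 (Z = (-7)² = 49)
k = 1794 (k = 6*(-13*(-13 - 10)) = 6*(-13*(-23)) = 6*299 = 1794)
√(D(Z) + (-51 - 1*76)*k) = √(-427/49 + (-51 - 1*76)*1794) = √(-427*1/49 + (-51 - 76)*1794) = √(-61/7 - 127*1794) = √(-61/7 - 227838) = √(-1594927/7) = I*√11164489/7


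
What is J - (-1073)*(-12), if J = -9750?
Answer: -22626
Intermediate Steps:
J - (-1073)*(-12) = -9750 - (-1073)*(-12) = -9750 - 1*12876 = -9750 - 12876 = -22626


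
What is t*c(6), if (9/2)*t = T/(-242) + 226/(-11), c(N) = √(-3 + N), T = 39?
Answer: -5011*√3/1089 ≈ -7.9700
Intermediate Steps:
t = -5011/1089 (t = 2*(39/(-242) + 226/(-11))/9 = 2*(39*(-1/242) + 226*(-1/11))/9 = 2*(-39/242 - 226/11)/9 = (2/9)*(-5011/242) = -5011/1089 ≈ -4.6015)
t*c(6) = -5011*√(-3 + 6)/1089 = -5011*√3/1089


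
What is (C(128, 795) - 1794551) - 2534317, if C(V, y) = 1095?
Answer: -4327773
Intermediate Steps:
(C(128, 795) - 1794551) - 2534317 = (1095 - 1794551) - 2534317 = -1793456 - 2534317 = -4327773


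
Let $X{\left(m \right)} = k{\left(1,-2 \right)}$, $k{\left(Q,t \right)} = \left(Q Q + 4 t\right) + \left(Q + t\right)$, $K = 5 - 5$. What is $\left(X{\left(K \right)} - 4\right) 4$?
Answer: $-48$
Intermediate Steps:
$K = 0$ ($K = 5 - 5 = 0$)
$k{\left(Q,t \right)} = Q + Q^{2} + 5 t$ ($k{\left(Q,t \right)} = \left(Q^{2} + 4 t\right) + \left(Q + t\right) = Q + Q^{2} + 5 t$)
$X{\left(m \right)} = -8$ ($X{\left(m \right)} = 1 + 1^{2} + 5 \left(-2\right) = 1 + 1 - 10 = -8$)
$\left(X{\left(K \right)} - 4\right) 4 = \left(-8 - 4\right) 4 = \left(-12\right) 4 = -48$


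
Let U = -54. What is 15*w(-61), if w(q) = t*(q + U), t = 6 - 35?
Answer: 50025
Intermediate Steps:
t = -29
w(q) = 1566 - 29*q (w(q) = -29*(q - 54) = -29*(-54 + q) = 1566 - 29*q)
15*w(-61) = 15*(1566 - 29*(-61)) = 15*(1566 + 1769) = 15*3335 = 50025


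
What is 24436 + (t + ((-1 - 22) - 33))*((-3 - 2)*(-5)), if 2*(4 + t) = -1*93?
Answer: 43547/2 ≈ 21774.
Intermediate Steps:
t = -101/2 (t = -4 + (-1*93)/2 = -4 + (½)*(-93) = -4 - 93/2 = -101/2 ≈ -50.500)
24436 + (t + ((-1 - 22) - 33))*((-3 - 2)*(-5)) = 24436 + (-101/2 + ((-1 - 22) - 33))*((-3 - 2)*(-5)) = 24436 + (-101/2 + (-23 - 33))*(-5*(-5)) = 24436 + (-101/2 - 56)*25 = 24436 - 213/2*25 = 24436 - 5325/2 = 43547/2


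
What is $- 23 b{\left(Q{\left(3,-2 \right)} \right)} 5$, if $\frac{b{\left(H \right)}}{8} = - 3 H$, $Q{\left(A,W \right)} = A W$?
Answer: $-16560$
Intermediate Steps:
$b{\left(H \right)} = - 24 H$ ($b{\left(H \right)} = 8 \left(- 3 H\right) = - 24 H$)
$- 23 b{\left(Q{\left(3,-2 \right)} \right)} 5 = - 23 \left(- 24 \cdot 3 \left(-2\right)\right) 5 = - 23 \left(\left(-24\right) \left(-6\right)\right) 5 = \left(-23\right) 144 \cdot 5 = \left(-3312\right) 5 = -16560$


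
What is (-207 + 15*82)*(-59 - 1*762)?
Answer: -839883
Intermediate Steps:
(-207 + 15*82)*(-59 - 1*762) = (-207 + 1230)*(-59 - 762) = 1023*(-821) = -839883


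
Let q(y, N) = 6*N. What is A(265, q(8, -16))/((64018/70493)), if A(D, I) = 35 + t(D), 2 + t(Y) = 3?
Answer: 1268874/32009 ≈ 39.641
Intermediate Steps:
t(Y) = 1 (t(Y) = -2 + 3 = 1)
A(D, I) = 36 (A(D, I) = 35 + 1 = 36)
A(265, q(8, -16))/((64018/70493)) = 36/((64018/70493)) = 36/((64018*(1/70493))) = 36/(64018/70493) = 36*(70493/64018) = 1268874/32009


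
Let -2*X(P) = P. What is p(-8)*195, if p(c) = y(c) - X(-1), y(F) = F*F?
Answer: 24765/2 ≈ 12383.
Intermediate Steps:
y(F) = F²
X(P) = -P/2
p(c) = -½ + c² (p(c) = c² - (-1)*(-1)/2 = c² - 1*½ = c² - ½ = -½ + c²)
p(-8)*195 = (-½ + (-8)²)*195 = (-½ + 64)*195 = (127/2)*195 = 24765/2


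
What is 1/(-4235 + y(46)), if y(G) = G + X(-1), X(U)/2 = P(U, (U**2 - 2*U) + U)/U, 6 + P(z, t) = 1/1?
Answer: -1/4179 ≈ -0.00023929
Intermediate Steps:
P(z, t) = -5 (P(z, t) = -6 + 1/1 = -6 + 1*1 = -6 + 1 = -5)
X(U) = -10/U (X(U) = 2*(-5/U) = -10/U)
y(G) = 10 + G (y(G) = G - 10/(-1) = G - 10*(-1) = G + 10 = 10 + G)
1/(-4235 + y(46)) = 1/(-4235 + (10 + 46)) = 1/(-4235 + 56) = 1/(-4179) = -1/4179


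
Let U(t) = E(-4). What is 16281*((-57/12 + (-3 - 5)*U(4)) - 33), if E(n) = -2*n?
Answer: -6626367/4 ≈ -1.6566e+6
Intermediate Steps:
U(t) = 8 (U(t) = -2*(-4) = 8)
16281*((-57/12 + (-3 - 5)*U(4)) - 33) = 16281*((-57/12 + (-3 - 5)*8) - 33) = 16281*((-57*1/12 - 8*8) - 33) = 16281*((-19/4 - 64) - 33) = 16281*(-275/4 - 33) = 16281*(-407/4) = -6626367/4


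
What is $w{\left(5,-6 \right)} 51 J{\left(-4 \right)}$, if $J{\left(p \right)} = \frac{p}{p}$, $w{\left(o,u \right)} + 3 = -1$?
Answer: $-204$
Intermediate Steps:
$w{\left(o,u \right)} = -4$ ($w{\left(o,u \right)} = -3 - 1 = -4$)
$J{\left(p \right)} = 1$
$w{\left(5,-6 \right)} 51 J{\left(-4 \right)} = \left(-4\right) 51 \cdot 1 = \left(-204\right) 1 = -204$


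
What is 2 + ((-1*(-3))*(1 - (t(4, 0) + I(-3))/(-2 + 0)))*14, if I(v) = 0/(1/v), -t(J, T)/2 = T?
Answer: 44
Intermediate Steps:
t(J, T) = -2*T
I(v) = 0 (I(v) = 0*v = 0)
2 + ((-1*(-3))*(1 - (t(4, 0) + I(-3))/(-2 + 0)))*14 = 2 + ((-1*(-3))*(1 - (-2*0 + 0)/(-2 + 0)))*14 = 2 + (3*(1 - (0 + 0)/(-2)))*14 = 2 + (3*(1 - 0*(-1)/2))*14 = 2 + (3*(1 - 1*0))*14 = 2 + (3*(1 + 0))*14 = 2 + (3*1)*14 = 2 + 3*14 = 2 + 42 = 44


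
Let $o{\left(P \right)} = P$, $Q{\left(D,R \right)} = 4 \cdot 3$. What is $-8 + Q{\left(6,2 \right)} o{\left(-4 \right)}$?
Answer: $-56$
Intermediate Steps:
$Q{\left(D,R \right)} = 12$
$-8 + Q{\left(6,2 \right)} o{\left(-4 \right)} = -8 + 12 \left(-4\right) = -8 - 48 = -56$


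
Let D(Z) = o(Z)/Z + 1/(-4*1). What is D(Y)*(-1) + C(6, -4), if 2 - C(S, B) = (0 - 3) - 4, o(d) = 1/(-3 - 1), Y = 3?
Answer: 28/3 ≈ 9.3333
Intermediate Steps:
o(d) = -1/4 (o(d) = 1/(-4) = -1/4)
C(S, B) = 9 (C(S, B) = 2 - ((0 - 3) - 4) = 2 - (-3 - 4) = 2 - 1*(-7) = 2 + 7 = 9)
D(Z) = -1/4 - 1/(4*Z) (D(Z) = -1/(4*Z) + 1/(-4*1) = -1/(4*Z) - 1/4*1 = -1/(4*Z) - 1/4 = -1/4 - 1/(4*Z))
D(Y)*(-1) + C(6, -4) = ((1/4)*(-1 - 1*3)/3)*(-1) + 9 = ((1/4)*(1/3)*(-1 - 3))*(-1) + 9 = ((1/4)*(1/3)*(-4))*(-1) + 9 = -1/3*(-1) + 9 = 1/3 + 9 = 28/3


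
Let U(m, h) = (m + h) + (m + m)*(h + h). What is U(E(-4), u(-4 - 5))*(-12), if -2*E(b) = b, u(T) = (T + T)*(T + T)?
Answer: -35016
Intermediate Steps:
u(T) = 4*T² (u(T) = (2*T)*(2*T) = 4*T²)
E(b) = -b/2
U(m, h) = h + m + 4*h*m (U(m, h) = (h + m) + (2*m)*(2*h) = (h + m) + 4*h*m = h + m + 4*h*m)
U(E(-4), u(-4 - 5))*(-12) = (4*(-4 - 5)² - ½*(-4) + 4*(4*(-4 - 5)²)*(-½*(-4)))*(-12) = (4*(-9)² + 2 + 4*(4*(-9)²)*2)*(-12) = (4*81 + 2 + 4*(4*81)*2)*(-12) = (324 + 2 + 4*324*2)*(-12) = (324 + 2 + 2592)*(-12) = 2918*(-12) = -35016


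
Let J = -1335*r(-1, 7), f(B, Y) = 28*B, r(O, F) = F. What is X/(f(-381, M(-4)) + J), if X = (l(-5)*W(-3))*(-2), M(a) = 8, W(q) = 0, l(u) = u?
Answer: 0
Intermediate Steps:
J = -9345 (J = -1335*7 = -9345)
X = 0 (X = -5*0*(-2) = 0*(-2) = 0)
X/(f(-381, M(-4)) + J) = 0/(28*(-381) - 9345) = 0/(-10668 - 9345) = 0/(-20013) = -1/20013*0 = 0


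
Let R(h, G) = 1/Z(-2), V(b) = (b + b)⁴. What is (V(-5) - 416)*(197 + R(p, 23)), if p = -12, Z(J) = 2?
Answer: 1892840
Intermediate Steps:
V(b) = 16*b⁴ (V(b) = (2*b)⁴ = 16*b⁴)
R(h, G) = ½ (R(h, G) = 1/2 = ½)
(V(-5) - 416)*(197 + R(p, 23)) = (16*(-5)⁴ - 416)*(197 + ½) = (16*625 - 416)*(395/2) = (10000 - 416)*(395/2) = 9584*(395/2) = 1892840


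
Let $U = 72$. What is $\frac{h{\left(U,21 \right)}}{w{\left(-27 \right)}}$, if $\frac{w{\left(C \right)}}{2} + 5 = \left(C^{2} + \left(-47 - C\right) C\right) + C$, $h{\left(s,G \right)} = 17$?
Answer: $\frac{17}{2474} \approx 0.0068715$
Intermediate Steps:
$w{\left(C \right)} = -10 + 2 C + 2 C^{2} + 2 C \left(-47 - C\right)$ ($w{\left(C \right)} = -10 + 2 \left(\left(C^{2} + \left(-47 - C\right) C\right) + C\right) = -10 + 2 \left(\left(C^{2} + C \left(-47 - C\right)\right) + C\right) = -10 + 2 \left(C + C^{2} + C \left(-47 - C\right)\right) = -10 + \left(2 C + 2 C^{2} + 2 C \left(-47 - C\right)\right) = -10 + 2 C + 2 C^{2} + 2 C \left(-47 - C\right)$)
$\frac{h{\left(U,21 \right)}}{w{\left(-27 \right)}} = \frac{17}{-10 - -2484} = \frac{17}{-10 + 2484} = \frac{17}{2474}$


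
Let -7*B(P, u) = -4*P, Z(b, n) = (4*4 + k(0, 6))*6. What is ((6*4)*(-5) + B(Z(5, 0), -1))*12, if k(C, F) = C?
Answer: -5472/7 ≈ -781.71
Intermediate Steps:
Z(b, n) = 96 (Z(b, n) = (4*4 + 0)*6 = (16 + 0)*6 = 16*6 = 96)
B(P, u) = 4*P/7 (B(P, u) = -(-4)*P/7 = 4*P/7)
((6*4)*(-5) + B(Z(5, 0), -1))*12 = ((6*4)*(-5) + (4/7)*96)*12 = (24*(-5) + 384/7)*12 = (-120 + 384/7)*12 = -456/7*12 = -5472/7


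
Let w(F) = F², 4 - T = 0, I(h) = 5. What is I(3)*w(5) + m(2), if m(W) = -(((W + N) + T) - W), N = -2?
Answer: 123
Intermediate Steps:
T = 4 (T = 4 - 1*0 = 4 + 0 = 4)
m(W) = -2 (m(W) = -(((W - 2) + 4) - W) = -(((-2 + W) + 4) - W) = -((2 + W) - W) = -1*2 = -2)
I(3)*w(5) + m(2) = 5*5² - 2 = 5*25 - 2 = 125 - 2 = 123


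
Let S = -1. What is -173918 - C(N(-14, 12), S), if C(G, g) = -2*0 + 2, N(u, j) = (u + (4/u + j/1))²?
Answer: -173920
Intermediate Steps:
N(u, j) = (j + u + 4/u)² (N(u, j) = (u + (4/u + j*1))² = (u + (4/u + j))² = (u + (j + 4/u))² = (j + u + 4/u)²)
C(G, g) = 2 (C(G, g) = 0 + 2 = 2)
-173918 - C(N(-14, 12), S) = -173918 - 1*2 = -173918 - 2 = -173920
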